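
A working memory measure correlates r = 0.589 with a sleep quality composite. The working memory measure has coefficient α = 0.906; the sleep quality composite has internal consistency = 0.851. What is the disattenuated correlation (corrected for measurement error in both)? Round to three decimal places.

r_true = r_obs / √(r_xx · r_yy) = 0.589 / √(0.906 × 0.851) = 0.589 / √0.771006 = 0.589 / 0.8781 ≈ 0.671.

0.671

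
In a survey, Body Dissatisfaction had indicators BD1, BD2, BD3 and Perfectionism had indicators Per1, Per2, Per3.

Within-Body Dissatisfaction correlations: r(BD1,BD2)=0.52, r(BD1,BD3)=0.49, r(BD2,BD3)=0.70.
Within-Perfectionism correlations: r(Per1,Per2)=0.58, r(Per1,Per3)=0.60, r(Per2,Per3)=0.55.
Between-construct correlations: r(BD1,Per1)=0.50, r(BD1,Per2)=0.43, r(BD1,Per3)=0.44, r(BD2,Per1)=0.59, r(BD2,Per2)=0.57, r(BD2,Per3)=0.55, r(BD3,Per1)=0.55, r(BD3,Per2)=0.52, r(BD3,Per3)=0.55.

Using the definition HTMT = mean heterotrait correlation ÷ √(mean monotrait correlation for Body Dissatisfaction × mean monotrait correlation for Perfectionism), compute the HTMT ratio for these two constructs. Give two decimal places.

0.91

Between-construct mean = 4.70/9 = 0.5222.
Mean within-BD = 1.71/3 = 0.5700; mean within-Per = 1.73/3 = 0.5767.
Geometric mean = √(0.5700 × 0.5767) = 0.5733.
HTMT = 0.5222 / 0.5733 = 0.91.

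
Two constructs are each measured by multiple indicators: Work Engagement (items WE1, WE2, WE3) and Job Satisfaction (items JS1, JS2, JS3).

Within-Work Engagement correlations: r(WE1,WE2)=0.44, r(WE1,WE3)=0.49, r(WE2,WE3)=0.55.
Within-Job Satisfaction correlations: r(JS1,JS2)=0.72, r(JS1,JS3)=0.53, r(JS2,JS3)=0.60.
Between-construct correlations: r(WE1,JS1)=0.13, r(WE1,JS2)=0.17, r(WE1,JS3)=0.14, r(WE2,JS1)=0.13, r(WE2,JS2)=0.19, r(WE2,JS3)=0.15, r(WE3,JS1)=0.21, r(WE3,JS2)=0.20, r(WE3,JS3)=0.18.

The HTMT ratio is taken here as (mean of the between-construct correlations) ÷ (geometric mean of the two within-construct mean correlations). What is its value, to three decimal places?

0.302

Mean heterotrait r = 1.50/9 = 0.1667.
Mean within-WE = 1.48/3 = 0.4933; mean within-JS = 1.85/3 = 0.6167.
Geometric mean = √(0.4933 × 0.6167) = 0.5516.
HTMT = 0.1667 / 0.5516 = 0.302.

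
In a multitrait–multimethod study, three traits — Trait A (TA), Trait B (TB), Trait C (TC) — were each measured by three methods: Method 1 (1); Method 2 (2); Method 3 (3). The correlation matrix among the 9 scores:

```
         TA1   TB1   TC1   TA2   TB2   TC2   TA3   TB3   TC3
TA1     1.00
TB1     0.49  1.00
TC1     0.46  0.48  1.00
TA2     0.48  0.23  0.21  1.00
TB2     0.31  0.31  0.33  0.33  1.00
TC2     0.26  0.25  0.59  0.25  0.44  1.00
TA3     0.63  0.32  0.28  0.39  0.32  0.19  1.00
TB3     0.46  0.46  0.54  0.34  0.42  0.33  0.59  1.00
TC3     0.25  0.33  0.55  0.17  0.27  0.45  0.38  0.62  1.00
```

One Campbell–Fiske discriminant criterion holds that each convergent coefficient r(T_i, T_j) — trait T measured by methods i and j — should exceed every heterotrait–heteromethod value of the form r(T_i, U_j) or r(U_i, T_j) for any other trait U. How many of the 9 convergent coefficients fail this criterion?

Checking each validity diagonal entry against its comparison values:
TA (methods 1·2): 0.48 vs {0.31, 0.23, 0.26, 0.21} → pass.
TA (methods 1·3): 0.63 vs {0.46, 0.32, 0.25, 0.28} → pass.
TA (methods 2·3): 0.39 vs {0.34, 0.32, 0.17, 0.19} → pass.
TB (methods 1·2): 0.31 vs {0.23, 0.31, 0.25, 0.33} → fail.
TB (methods 1·3): 0.46 vs {0.32, 0.46, 0.33, 0.54} → fail.
TB (methods 2·3): 0.42 vs {0.32, 0.34, 0.27, 0.33} → pass.
TC (methods 1·2): 0.59 vs {0.21, 0.26, 0.33, 0.25} → pass.
TC (methods 1·3): 0.55 vs {0.28, 0.25, 0.54, 0.33} → pass.
TC (methods 2·3): 0.45 vs {0.19, 0.17, 0.33, 0.27} → pass.
2 of 9 fail.

2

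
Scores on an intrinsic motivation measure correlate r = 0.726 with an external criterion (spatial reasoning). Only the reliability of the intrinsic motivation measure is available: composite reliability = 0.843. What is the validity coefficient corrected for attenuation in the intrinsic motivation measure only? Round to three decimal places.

Single correction: r_c = r_obs / √r_xx = 0.726 / √0.843 = 0.726 / 0.9182 ≈ 0.791.

0.791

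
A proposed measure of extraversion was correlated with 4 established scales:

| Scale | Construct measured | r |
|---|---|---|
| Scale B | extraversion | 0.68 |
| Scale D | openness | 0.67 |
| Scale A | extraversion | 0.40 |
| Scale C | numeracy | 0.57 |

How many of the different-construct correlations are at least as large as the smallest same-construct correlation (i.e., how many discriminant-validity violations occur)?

Convergent (same construct = extraversion): Scale B, Scale A.
Smallest convergent = 0.40. Discriminant values: 0.67, 0.57; count ≥ 0.40 → 2.

2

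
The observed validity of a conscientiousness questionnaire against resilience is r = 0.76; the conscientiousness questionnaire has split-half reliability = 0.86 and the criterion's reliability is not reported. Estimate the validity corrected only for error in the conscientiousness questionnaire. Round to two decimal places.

0.82

Single correction: r_c = r_obs / √r_xx = 0.76 / √0.86 = 0.76 / 0.9274 ≈ 0.82.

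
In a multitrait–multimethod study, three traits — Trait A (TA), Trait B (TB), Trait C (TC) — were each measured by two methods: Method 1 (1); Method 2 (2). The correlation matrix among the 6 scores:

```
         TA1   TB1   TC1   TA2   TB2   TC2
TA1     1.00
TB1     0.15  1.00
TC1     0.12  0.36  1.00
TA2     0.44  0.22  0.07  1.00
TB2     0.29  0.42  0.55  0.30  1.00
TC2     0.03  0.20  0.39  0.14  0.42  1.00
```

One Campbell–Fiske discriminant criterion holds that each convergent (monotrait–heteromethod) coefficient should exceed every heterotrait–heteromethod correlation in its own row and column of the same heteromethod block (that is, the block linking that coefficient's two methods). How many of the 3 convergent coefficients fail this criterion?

Convergent coefficients and their comparison sets:
TA (methods 1·2): 0.44 vs {0.29, 0.22, 0.03, 0.07} → pass.
TB (methods 1·2): 0.42 vs {0.22, 0.29, 0.20, 0.55} → fail.
TC (methods 1·2): 0.39 vs {0.07, 0.03, 0.55, 0.20} → fail.
2 of 3 fail.

2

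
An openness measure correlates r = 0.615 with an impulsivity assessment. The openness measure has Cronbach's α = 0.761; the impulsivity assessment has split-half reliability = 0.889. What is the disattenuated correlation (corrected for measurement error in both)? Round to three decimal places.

r_true = r_obs / √(r_xx · r_yy) = 0.615 / √(0.761 × 0.889) = 0.615 / √0.676529 = 0.615 / 0.8225 ≈ 0.748.

0.748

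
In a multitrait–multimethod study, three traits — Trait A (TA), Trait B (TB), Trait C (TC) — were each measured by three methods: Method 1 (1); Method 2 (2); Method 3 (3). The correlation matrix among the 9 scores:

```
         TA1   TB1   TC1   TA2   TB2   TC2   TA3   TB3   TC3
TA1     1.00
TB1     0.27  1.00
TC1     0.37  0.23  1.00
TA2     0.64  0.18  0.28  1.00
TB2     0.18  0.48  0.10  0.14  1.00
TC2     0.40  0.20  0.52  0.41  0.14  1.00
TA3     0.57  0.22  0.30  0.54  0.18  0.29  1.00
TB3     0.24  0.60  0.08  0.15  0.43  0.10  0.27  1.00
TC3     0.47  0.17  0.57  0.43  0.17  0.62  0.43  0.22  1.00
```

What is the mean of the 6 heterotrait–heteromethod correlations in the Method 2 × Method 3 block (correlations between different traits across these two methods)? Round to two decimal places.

0.22

HTHM values (method 2 × method 3): 0.15, 0.43, 0.18, 0.17, 0.29, 0.10; mean = 1.32/6 = 0.22.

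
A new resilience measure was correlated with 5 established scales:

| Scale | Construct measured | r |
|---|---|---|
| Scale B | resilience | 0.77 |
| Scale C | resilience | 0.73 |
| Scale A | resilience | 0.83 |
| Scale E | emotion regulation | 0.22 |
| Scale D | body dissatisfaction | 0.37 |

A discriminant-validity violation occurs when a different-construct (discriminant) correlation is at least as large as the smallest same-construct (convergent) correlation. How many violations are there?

0

Convergent (same construct = resilience): Scale B, Scale C, Scale A.
Smallest convergent = 0.73. Discriminant values: 0.22, 0.37; count ≥ 0.73 → 0.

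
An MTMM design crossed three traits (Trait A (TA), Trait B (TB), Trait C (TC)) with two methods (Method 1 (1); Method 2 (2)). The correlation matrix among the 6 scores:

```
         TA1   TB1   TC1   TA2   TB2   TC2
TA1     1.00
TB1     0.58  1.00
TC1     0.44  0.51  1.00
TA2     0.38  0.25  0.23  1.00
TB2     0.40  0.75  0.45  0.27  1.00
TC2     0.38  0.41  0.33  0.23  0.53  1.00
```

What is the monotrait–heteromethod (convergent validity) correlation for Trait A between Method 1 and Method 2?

0.38

Same trait (TA), different methods: r(TA1, TA2) = 0.38.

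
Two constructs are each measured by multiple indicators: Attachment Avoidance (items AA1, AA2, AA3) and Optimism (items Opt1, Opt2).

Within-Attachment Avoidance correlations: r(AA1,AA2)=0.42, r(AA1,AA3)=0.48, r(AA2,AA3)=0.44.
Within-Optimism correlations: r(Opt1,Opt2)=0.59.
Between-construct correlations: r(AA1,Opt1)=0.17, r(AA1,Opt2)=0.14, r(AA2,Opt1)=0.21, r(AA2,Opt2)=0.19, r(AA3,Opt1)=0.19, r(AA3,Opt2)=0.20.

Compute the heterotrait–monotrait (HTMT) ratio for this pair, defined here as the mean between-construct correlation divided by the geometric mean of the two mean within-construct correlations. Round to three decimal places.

0.357

Between-construct mean = 1.10/6 = 0.1833.
Mean within-AA = 1.34/3 = 0.4467; mean within-Opt = 0.59/1 = 0.5900.
Geometric mean = √(0.4467 × 0.5900) = 0.5134.
HTMT = 0.1833 / 0.5134 = 0.357.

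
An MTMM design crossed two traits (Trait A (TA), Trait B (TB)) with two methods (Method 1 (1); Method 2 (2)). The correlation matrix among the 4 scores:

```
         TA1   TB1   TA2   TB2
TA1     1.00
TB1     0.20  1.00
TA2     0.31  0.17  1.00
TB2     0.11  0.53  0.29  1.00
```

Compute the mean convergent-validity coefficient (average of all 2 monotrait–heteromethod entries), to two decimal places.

0.42

Convergent values: 0.31, 0.53; mean = 0.84/2 = 0.42.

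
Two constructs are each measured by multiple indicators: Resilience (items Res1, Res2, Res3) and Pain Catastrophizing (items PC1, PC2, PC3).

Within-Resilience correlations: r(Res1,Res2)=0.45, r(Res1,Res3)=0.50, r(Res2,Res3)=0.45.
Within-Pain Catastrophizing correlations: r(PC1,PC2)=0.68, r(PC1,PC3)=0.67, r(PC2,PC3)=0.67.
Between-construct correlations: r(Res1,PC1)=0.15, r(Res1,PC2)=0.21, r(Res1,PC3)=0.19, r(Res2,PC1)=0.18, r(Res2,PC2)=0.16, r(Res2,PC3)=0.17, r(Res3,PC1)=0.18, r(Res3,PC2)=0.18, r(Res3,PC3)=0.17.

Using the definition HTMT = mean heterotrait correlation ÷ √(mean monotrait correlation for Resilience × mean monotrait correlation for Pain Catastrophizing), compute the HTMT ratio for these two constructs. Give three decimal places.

0.315

Mean heterotrait r = 1.59/9 = 0.1767.
Mean within-Res = 1.40/3 = 0.4667; mean within-PC = 2.02/3 = 0.6733.
Geometric mean = √(0.4667 × 0.6733) = 0.5606.
HTMT = 0.1767 / 0.5606 = 0.315.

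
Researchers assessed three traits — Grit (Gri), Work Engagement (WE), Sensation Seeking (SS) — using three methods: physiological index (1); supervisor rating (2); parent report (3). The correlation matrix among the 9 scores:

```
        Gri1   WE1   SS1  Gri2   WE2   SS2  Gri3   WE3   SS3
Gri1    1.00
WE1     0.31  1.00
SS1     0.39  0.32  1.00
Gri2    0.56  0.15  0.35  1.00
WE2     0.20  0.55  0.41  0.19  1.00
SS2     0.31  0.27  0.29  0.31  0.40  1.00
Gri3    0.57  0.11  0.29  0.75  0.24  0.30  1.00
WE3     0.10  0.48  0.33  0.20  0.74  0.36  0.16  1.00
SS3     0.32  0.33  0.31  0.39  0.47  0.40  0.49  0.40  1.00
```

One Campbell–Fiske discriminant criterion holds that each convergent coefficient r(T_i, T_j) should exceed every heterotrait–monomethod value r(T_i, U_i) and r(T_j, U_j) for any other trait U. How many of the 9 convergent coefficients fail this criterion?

3

Convergent coefficients and their comparison sets:
Gri (methods 1·2): 0.56 vs {0.31, 0.19, 0.39, 0.31} → pass.
Gri (methods 1·3): 0.57 vs {0.31, 0.16, 0.39, 0.49} → pass.
Gri (methods 2·3): 0.75 vs {0.19, 0.16, 0.31, 0.49} → pass.
WE (methods 1·2): 0.55 vs {0.31, 0.19, 0.32, 0.40} → pass.
WE (methods 1·3): 0.48 vs {0.31, 0.16, 0.32, 0.40} → pass.
WE (methods 2·3): 0.74 vs {0.19, 0.16, 0.40, 0.40} → pass.
SS (methods 1·2): 0.29 vs {0.39, 0.31, 0.32, 0.40} → fail.
SS (methods 1·3): 0.31 vs {0.39, 0.49, 0.32, 0.40} → fail.
SS (methods 2·3): 0.40 vs {0.31, 0.49, 0.40, 0.40} → fail.
3 of 9 fail.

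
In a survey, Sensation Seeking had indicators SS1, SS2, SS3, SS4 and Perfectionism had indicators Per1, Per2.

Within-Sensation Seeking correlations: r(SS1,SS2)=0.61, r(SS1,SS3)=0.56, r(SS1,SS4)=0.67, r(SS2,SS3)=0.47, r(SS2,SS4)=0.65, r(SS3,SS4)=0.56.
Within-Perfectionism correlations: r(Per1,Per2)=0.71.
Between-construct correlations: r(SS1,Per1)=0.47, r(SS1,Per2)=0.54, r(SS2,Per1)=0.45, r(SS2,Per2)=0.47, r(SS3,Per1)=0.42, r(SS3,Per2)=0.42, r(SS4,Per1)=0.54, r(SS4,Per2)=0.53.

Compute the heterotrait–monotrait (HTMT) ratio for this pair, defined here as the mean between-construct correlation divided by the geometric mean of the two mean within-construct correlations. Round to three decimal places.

0.744

Mean heterotrait r = 3.84/8 = 0.4800.
Mean within-SS = 3.52/6 = 0.5867; mean within-Per = 0.71/1 = 0.7100.
Geometric mean = √(0.5867 × 0.7100) = 0.6454.
HTMT = 0.4800 / 0.6454 = 0.744.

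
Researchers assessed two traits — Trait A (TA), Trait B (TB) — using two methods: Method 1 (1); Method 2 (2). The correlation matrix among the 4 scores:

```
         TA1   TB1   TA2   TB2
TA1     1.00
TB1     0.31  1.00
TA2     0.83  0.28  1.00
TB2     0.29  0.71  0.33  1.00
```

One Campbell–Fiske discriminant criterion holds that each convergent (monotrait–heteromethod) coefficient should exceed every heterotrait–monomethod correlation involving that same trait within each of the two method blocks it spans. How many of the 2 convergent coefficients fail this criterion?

Each convergent coefficient versus the relevant comparison correlations:
TA (methods 1·2): 0.83 vs {0.31, 0.33} → pass.
TB (methods 1·2): 0.71 vs {0.31, 0.33} → pass.
0 of 2 fail.

0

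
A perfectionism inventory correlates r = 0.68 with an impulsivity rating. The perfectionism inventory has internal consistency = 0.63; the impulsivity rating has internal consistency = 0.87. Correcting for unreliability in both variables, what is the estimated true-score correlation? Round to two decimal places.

0.92

r_true = r_obs / √(r_xx · r_yy) = 0.68 / √(0.63 × 0.87) = 0.68 / √0.5481 = 0.68 / 0.7403 ≈ 0.92.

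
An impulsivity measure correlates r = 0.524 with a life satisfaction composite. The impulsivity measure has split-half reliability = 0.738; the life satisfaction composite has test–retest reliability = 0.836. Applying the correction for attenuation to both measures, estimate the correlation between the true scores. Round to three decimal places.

r_true = r_obs / √(r_xx · r_yy) = 0.524 / √(0.738 × 0.836) = 0.524 / √0.616968 = 0.524 / 0.7855 ≈ 0.667.

0.667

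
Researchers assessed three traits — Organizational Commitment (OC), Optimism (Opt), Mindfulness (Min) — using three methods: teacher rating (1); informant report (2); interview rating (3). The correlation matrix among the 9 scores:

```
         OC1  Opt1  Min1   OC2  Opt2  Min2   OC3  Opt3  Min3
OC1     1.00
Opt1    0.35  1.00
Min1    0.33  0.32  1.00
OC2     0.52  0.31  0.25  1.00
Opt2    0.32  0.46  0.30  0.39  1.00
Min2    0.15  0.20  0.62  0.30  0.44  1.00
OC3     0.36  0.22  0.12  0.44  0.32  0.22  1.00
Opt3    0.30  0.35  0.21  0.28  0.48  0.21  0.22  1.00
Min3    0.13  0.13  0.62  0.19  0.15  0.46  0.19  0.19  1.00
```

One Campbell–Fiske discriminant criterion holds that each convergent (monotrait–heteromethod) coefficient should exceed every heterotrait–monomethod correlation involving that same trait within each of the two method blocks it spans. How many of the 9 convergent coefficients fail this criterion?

Each convergent coefficient versus the relevant comparison correlations:
OC (methods 1·2): 0.52 vs {0.35, 0.39, 0.33, 0.30} → pass.
OC (methods 1·3): 0.36 vs {0.35, 0.22, 0.33, 0.19} → pass.
OC (methods 2·3): 0.44 vs {0.39, 0.22, 0.30, 0.19} → pass.
Opt (methods 1·2): 0.46 vs {0.35, 0.39, 0.32, 0.44} → pass.
Opt (methods 1·3): 0.35 vs {0.35, 0.22, 0.32, 0.19} → fail.
Opt (methods 2·3): 0.48 vs {0.39, 0.22, 0.44, 0.19} → pass.
Min (methods 1·2): 0.62 vs {0.33, 0.30, 0.32, 0.44} → pass.
Min (methods 1·3): 0.62 vs {0.33, 0.19, 0.32, 0.19} → pass.
Min (methods 2·3): 0.46 vs {0.30, 0.19, 0.44, 0.19} → pass.
1 of 9 fail.

1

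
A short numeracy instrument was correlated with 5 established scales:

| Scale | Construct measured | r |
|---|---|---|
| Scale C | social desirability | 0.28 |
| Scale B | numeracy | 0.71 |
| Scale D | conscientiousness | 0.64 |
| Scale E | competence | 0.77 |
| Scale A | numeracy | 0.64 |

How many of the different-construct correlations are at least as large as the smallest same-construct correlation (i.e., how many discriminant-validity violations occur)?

2

Convergent (same construct = numeracy): Scale B, Scale A.
Smallest convergent = 0.64. Discriminant values: 0.28, 0.64, 0.77; count ≥ 0.64 → 2.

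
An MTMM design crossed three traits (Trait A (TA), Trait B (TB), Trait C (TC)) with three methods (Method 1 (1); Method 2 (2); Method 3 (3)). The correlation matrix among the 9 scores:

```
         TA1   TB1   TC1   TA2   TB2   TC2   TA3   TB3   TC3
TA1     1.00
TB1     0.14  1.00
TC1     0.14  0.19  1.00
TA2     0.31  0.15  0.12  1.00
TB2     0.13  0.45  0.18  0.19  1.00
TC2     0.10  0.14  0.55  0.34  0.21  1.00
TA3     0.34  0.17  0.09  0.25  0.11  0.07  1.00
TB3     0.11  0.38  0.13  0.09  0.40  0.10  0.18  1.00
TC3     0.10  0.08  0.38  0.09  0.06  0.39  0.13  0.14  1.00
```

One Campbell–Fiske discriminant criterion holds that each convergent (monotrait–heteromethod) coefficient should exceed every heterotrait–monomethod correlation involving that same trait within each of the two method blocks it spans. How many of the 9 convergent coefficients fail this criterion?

2

Convergent coefficients and their comparison sets:
TA (methods 1·2): 0.31 vs {0.14, 0.19, 0.14, 0.34} → fail.
TA (methods 1·3): 0.34 vs {0.14, 0.18, 0.14, 0.13} → pass.
TA (methods 2·3): 0.25 vs {0.19, 0.18, 0.34, 0.13} → fail.
TB (methods 1·2): 0.45 vs {0.14, 0.19, 0.19, 0.21} → pass.
TB (methods 1·3): 0.38 vs {0.14, 0.18, 0.19, 0.14} → pass.
TB (methods 2·3): 0.40 vs {0.19, 0.18, 0.21, 0.14} → pass.
TC (methods 1·2): 0.55 vs {0.14, 0.34, 0.19, 0.21} → pass.
TC (methods 1·3): 0.38 vs {0.14, 0.13, 0.19, 0.14} → pass.
TC (methods 2·3): 0.39 vs {0.34, 0.13, 0.21, 0.14} → pass.
2 of 9 fail.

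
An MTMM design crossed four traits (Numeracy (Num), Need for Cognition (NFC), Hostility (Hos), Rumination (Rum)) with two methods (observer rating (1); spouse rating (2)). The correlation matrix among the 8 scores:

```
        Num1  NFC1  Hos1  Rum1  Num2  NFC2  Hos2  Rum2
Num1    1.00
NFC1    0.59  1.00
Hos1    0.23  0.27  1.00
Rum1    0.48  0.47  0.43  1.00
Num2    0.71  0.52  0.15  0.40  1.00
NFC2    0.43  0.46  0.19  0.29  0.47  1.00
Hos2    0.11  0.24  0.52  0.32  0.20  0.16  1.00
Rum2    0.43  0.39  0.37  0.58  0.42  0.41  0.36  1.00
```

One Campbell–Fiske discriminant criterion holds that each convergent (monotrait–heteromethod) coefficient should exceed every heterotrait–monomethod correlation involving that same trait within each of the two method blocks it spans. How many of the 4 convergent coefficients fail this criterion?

Convergent coefficients and their comparison sets:
Num (methods 1·2): 0.71 vs {0.59, 0.47, 0.23, 0.20, 0.48, 0.42} → pass.
NFC (methods 1·2): 0.46 vs {0.59, 0.47, 0.27, 0.16, 0.47, 0.41} → fail.
Hos (methods 1·2): 0.52 vs {0.23, 0.20, 0.27, 0.16, 0.43, 0.36} → pass.
Rum (methods 1·2): 0.58 vs {0.48, 0.42, 0.47, 0.41, 0.43, 0.36} → pass.
1 of 4 fail.

1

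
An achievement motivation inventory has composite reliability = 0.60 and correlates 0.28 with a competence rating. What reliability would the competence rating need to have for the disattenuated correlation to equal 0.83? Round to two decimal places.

0.19

r_true = r_obs / √(r_xx · r_yy) ⇒ 0.83 = 0.28 / √(0.60 · r_yy).
√(0.60 · r_yy) = 0.28 / 0.83 = 0.3373; 0.60 · r_yy = 0.1138; r_yy = 0.1138 / 0.60 ≈ 0.19.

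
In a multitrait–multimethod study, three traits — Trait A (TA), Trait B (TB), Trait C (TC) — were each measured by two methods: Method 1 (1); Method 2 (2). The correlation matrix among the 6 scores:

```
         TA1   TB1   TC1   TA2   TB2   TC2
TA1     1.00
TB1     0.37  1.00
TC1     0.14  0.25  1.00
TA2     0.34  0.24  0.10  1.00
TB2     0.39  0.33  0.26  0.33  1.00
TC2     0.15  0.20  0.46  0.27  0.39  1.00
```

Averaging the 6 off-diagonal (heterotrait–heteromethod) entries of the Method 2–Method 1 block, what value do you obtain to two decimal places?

HTHM values (method 2 × method 1): 0.24, 0.10, 0.39, 0.26, 0.15, 0.20; mean = 1.34/6 = 0.22.

0.22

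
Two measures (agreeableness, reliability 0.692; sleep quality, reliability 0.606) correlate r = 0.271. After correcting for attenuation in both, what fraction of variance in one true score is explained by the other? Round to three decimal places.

0.175

Disattenuated r = 0.271 / √(0.692 × 0.606) = 0.271 / 0.6476 = 0.4185.
Shared true-score variance = 0.4185² = 0.1751 ≈ 0.175.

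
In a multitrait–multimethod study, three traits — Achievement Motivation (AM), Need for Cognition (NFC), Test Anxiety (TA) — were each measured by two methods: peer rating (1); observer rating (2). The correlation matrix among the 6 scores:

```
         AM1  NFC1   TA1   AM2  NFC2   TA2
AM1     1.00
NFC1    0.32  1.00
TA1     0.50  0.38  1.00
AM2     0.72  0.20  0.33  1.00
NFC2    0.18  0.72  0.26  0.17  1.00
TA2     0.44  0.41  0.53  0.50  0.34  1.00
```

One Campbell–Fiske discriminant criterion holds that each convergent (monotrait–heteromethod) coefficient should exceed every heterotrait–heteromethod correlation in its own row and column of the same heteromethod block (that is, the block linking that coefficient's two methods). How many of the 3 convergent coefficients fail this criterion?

0

Convergent coefficients and their comparison sets:
AM (methods 1·2): 0.72 vs {0.18, 0.20, 0.44, 0.33} → pass.
NFC (methods 1·2): 0.72 vs {0.20, 0.18, 0.41, 0.26} → pass.
TA (methods 1·2): 0.53 vs {0.33, 0.44, 0.26, 0.41} → pass.
0 of 3 fail.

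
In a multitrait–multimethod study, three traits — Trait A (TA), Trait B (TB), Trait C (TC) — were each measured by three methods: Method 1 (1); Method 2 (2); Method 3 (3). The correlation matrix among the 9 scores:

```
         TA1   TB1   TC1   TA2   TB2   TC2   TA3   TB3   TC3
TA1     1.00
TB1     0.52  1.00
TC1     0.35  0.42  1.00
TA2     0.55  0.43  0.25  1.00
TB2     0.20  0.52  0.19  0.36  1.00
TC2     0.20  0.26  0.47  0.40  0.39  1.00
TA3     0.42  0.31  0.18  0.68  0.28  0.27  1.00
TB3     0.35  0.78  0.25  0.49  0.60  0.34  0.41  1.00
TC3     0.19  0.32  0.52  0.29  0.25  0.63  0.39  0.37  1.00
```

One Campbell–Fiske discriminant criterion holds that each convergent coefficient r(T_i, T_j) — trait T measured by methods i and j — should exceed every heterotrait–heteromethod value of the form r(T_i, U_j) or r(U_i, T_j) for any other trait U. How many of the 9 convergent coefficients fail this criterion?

Checking each validity diagonal entry against its comparison values:
TA (methods 1·2): 0.55 vs {0.20, 0.43, 0.20, 0.25} → pass.
TA (methods 1·3): 0.42 vs {0.35, 0.31, 0.19, 0.18} → pass.
TA (methods 2·3): 0.68 vs {0.49, 0.28, 0.29, 0.27} → pass.
TB (methods 1·2): 0.52 vs {0.43, 0.20, 0.26, 0.19} → pass.
TB (methods 1·3): 0.78 vs {0.31, 0.35, 0.32, 0.25} → pass.
TB (methods 2·3): 0.60 vs {0.28, 0.49, 0.25, 0.34} → pass.
TC (methods 1·2): 0.47 vs {0.25, 0.20, 0.19, 0.26} → pass.
TC (methods 1·3): 0.52 vs {0.18, 0.19, 0.25, 0.32} → pass.
TC (methods 2·3): 0.63 vs {0.27, 0.29, 0.34, 0.25} → pass.
0 of 9 fail.

0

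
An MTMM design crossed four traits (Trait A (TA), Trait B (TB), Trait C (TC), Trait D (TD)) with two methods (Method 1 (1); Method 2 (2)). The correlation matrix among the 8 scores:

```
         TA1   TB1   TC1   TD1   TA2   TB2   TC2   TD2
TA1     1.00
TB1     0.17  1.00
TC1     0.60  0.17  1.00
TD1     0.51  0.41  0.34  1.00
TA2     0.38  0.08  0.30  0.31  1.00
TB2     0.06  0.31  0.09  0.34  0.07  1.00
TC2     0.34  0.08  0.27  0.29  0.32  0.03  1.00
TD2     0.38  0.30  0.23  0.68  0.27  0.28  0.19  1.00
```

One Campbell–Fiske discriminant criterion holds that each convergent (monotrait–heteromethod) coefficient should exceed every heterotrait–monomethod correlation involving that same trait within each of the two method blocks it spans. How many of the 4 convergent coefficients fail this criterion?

3

Convergent coefficients and their comparison sets:
TA (methods 1·2): 0.38 vs {0.17, 0.07, 0.60, 0.32, 0.51, 0.27} → fail.
TB (methods 1·2): 0.31 vs {0.17, 0.07, 0.17, 0.03, 0.41, 0.28} → fail.
TC (methods 1·2): 0.27 vs {0.60, 0.32, 0.17, 0.03, 0.34, 0.19} → fail.
TD (methods 1·2): 0.68 vs {0.51, 0.27, 0.41, 0.28, 0.34, 0.19} → pass.
3 of 4 fail.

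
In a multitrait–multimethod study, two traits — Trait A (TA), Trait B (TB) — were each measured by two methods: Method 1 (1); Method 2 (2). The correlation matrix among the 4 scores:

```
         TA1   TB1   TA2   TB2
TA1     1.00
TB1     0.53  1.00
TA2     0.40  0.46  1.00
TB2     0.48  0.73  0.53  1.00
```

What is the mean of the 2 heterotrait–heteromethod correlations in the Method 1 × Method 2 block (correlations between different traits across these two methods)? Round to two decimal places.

HTHM values (method 1 × method 2): 0.48, 0.46; mean = 0.94/2 = 0.47.

0.47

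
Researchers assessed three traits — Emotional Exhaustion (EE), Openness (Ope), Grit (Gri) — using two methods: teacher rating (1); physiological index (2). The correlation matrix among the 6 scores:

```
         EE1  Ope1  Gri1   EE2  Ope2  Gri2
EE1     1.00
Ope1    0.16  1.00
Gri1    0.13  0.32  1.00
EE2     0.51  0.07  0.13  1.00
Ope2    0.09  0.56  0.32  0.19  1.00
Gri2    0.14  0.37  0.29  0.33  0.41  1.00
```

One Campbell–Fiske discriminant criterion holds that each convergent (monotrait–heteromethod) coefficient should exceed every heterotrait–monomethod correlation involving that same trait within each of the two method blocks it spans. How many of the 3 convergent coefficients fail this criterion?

1

Checking each validity diagonal entry against its comparison values:
EE (methods 1·2): 0.51 vs {0.16, 0.19, 0.13, 0.33} → pass.
Ope (methods 1·2): 0.56 vs {0.16, 0.19, 0.32, 0.41} → pass.
Gri (methods 1·2): 0.29 vs {0.13, 0.33, 0.32, 0.41} → fail.
1 of 3 fail.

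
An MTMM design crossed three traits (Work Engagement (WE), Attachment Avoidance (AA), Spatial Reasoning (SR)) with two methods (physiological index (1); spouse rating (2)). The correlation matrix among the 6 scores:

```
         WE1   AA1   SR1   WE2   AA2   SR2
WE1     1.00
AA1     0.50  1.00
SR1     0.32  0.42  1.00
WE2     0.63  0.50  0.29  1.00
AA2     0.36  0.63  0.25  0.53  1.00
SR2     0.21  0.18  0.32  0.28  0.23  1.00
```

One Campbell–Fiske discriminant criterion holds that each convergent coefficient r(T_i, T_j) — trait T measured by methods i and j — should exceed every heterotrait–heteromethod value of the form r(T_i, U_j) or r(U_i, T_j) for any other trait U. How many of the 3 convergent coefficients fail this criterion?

Each convergent coefficient versus the relevant comparison correlations:
WE (methods 1·2): 0.63 vs {0.36, 0.50, 0.21, 0.29} → pass.
AA (methods 1·2): 0.63 vs {0.50, 0.36, 0.18, 0.25} → pass.
SR (methods 1·2): 0.32 vs {0.29, 0.21, 0.25, 0.18} → pass.
0 of 3 fail.

0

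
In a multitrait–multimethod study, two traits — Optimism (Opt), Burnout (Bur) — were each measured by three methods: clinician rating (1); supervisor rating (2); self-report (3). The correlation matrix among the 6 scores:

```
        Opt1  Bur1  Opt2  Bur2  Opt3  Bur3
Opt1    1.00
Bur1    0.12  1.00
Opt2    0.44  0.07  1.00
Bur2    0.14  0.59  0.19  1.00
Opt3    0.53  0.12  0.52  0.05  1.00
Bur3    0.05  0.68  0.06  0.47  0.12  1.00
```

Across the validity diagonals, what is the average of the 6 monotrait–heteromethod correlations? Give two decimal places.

0.54

Convergent values: 0.44, 0.53, 0.52, 0.59, 0.68, 0.47; mean = 3.23/6 = 0.54.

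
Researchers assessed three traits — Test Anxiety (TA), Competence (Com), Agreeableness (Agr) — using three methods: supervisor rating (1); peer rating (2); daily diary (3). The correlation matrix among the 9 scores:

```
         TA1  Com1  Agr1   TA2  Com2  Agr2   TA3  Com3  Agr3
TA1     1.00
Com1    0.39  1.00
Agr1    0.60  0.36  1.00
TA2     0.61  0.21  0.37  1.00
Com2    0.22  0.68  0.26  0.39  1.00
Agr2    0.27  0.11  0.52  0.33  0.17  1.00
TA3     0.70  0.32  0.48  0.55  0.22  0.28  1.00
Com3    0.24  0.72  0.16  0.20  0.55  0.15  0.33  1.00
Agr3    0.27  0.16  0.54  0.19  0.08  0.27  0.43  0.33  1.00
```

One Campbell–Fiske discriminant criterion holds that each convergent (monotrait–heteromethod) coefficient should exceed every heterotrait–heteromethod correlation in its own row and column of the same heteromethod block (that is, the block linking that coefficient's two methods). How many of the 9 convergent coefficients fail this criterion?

Convergent coefficients and their comparison sets:
TA (methods 1·2): 0.61 vs {0.22, 0.21, 0.27, 0.37} → pass.
TA (methods 1·3): 0.70 vs {0.24, 0.32, 0.27, 0.48} → pass.
TA (methods 2·3): 0.55 vs {0.20, 0.22, 0.19, 0.28} → pass.
Com (methods 1·2): 0.68 vs {0.21, 0.22, 0.11, 0.26} → pass.
Com (methods 1·3): 0.72 vs {0.32, 0.24, 0.16, 0.16} → pass.
Com (methods 2·3): 0.55 vs {0.22, 0.20, 0.08, 0.15} → pass.
Agr (methods 1·2): 0.52 vs {0.37, 0.27, 0.26, 0.11} → pass.
Agr (methods 1·3): 0.54 vs {0.48, 0.27, 0.16, 0.16} → pass.
Agr (methods 2·3): 0.27 vs {0.28, 0.19, 0.15, 0.08} → fail.
1 of 9 fail.

1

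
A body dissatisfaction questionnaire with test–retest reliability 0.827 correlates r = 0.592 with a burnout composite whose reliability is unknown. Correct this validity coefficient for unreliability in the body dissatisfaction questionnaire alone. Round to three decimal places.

0.651

Single correction: r_c = r_obs / √r_xx = 0.592 / √0.827 = 0.592 / 0.9094 ≈ 0.651.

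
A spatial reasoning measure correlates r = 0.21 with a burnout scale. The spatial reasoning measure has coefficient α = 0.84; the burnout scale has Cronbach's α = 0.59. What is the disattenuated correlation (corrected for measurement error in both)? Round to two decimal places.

0.30

r_true = r_obs / √(r_xx · r_yy) = 0.21 / √(0.84 × 0.59) = 0.21 / √0.4956 = 0.21 / 0.7040 ≈ 0.30.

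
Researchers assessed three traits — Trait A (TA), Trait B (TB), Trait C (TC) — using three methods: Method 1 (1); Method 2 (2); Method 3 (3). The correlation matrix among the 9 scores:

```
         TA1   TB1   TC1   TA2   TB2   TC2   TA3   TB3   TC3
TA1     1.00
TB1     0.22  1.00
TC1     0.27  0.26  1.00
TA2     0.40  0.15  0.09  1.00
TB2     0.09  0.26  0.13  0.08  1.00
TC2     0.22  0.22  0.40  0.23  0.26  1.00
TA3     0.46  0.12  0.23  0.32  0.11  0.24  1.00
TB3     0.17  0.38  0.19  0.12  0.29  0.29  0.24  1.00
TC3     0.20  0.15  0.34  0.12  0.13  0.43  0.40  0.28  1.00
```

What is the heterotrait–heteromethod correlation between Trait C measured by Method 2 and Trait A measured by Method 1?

Different traits and methods: r(TC2, TA1) = 0.22.

0.22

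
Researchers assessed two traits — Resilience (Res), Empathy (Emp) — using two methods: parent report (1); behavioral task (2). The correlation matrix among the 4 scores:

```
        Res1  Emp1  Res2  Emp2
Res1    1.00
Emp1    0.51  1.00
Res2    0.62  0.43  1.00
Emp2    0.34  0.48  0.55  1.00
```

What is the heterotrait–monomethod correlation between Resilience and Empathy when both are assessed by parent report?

0.51

Different traits, same method: r(Res1, Emp1) = 0.51.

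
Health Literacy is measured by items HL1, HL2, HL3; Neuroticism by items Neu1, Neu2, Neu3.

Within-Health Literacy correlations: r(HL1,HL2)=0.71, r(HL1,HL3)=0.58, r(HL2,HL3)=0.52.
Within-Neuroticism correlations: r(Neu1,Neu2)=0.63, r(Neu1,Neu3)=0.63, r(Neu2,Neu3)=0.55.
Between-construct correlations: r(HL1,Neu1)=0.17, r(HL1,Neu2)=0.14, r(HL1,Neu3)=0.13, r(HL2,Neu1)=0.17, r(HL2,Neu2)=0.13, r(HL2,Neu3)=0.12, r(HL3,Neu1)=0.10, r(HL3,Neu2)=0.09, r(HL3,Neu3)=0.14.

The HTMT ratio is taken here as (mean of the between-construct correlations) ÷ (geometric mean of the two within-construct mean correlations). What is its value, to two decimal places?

0.22

Mean between = 1.19/9 = 0.1322.
Mean within-HL = 1.81/3 = 0.6033; mean within-Neu = 1.81/3 = 0.6033.
Geometric mean = √(0.6033 × 0.6033) = 0.6033.
HTMT = 0.1322 / 0.6033 = 0.22.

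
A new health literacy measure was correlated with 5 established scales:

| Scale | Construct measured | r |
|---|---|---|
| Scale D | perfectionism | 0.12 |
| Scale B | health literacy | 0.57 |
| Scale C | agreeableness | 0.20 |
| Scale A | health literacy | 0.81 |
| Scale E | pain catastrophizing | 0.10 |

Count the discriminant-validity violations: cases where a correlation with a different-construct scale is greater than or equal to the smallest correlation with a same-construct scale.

0

Convergent (same construct = health literacy): Scale B, Scale A.
Smallest convergent = 0.57. Discriminant values: 0.12, 0.20, 0.10; count ≥ 0.57 → 0.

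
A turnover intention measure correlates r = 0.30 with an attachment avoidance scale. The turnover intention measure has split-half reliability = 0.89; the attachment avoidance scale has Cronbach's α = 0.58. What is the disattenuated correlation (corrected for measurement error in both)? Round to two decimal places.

0.42

r_true = r_obs / √(r_xx · r_yy) = 0.30 / √(0.89 × 0.58) = 0.30 / √0.5162 = 0.30 / 0.7185 ≈ 0.42.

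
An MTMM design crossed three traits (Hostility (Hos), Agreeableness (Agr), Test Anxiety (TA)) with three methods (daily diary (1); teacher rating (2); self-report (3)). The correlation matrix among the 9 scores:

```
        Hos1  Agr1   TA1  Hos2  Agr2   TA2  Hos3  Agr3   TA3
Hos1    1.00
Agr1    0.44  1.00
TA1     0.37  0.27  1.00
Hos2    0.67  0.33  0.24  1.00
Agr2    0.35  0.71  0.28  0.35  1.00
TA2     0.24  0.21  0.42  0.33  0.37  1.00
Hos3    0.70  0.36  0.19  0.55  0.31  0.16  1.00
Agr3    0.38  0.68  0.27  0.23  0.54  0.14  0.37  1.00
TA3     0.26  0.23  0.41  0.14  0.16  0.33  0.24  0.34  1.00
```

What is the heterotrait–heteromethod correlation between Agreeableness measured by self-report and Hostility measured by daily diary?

0.38

Different traits and methods: r(Agr3, Hos1) = 0.38.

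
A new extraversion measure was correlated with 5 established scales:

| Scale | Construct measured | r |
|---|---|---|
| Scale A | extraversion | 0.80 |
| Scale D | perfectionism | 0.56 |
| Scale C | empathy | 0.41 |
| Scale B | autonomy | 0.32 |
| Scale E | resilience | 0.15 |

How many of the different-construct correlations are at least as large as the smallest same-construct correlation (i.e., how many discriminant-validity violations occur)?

Convergent (same construct = extraversion): Scale A.
Smallest convergent = 0.80. Discriminant values: 0.56, 0.41, 0.32, 0.15; count ≥ 0.80 → 0.

0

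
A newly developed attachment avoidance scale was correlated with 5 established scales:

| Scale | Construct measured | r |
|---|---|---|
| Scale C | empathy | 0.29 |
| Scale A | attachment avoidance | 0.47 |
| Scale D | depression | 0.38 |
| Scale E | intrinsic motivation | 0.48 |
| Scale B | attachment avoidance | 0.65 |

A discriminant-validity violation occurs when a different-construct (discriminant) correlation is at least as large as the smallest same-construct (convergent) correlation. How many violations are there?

1

Convergent (same construct = attachment avoidance): Scale A, Scale B.
Smallest convergent = 0.47. Discriminant values: 0.29, 0.38, 0.48; count ≥ 0.47 → 1.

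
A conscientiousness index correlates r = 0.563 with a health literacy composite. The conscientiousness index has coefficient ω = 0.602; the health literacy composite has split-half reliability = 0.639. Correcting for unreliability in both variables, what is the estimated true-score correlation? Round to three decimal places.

0.908

r_true = r_obs / √(r_xx · r_yy) = 0.563 / √(0.602 × 0.639) = 0.563 / √0.384678 = 0.563 / 0.6202 ≈ 0.908.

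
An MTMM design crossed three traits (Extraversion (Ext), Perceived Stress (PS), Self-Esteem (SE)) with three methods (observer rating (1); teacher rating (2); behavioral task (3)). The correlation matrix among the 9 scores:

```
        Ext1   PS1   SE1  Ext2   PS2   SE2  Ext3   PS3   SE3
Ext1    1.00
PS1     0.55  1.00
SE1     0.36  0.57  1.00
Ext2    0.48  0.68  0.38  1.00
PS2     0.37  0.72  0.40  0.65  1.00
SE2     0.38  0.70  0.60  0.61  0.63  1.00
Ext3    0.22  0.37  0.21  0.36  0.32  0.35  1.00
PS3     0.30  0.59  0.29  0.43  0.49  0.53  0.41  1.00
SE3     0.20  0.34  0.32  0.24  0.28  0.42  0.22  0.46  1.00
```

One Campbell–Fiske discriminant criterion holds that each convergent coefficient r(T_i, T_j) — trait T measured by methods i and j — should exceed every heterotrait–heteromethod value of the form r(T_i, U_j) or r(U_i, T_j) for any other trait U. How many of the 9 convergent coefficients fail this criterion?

7

Each convergent coefficient versus the relevant comparison correlations:
Ext (methods 1·2): 0.48 vs {0.37, 0.68, 0.38, 0.38} → fail.
Ext (methods 1·3): 0.22 vs {0.30, 0.37, 0.20, 0.21} → fail.
Ext (methods 2·3): 0.36 vs {0.43, 0.32, 0.24, 0.35} → fail.
PS (methods 1·2): 0.72 vs {0.68, 0.37, 0.70, 0.40} → pass.
PS (methods 1·3): 0.59 vs {0.37, 0.30, 0.34, 0.29} → pass.
PS (methods 2·3): 0.49 vs {0.32, 0.43, 0.28, 0.53} → fail.
SE (methods 1·2): 0.60 vs {0.38, 0.38, 0.40, 0.70} → fail.
SE (methods 1·3): 0.32 vs {0.21, 0.20, 0.29, 0.34} → fail.
SE (methods 2·3): 0.42 vs {0.35, 0.24, 0.53, 0.28} → fail.
7 of 9 fail.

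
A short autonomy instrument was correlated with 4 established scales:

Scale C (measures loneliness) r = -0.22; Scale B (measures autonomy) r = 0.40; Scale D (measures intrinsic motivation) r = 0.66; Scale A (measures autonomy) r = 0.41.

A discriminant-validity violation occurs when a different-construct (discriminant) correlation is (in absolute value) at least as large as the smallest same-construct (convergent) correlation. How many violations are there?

1

Convergent (same construct = autonomy): Scale B, Scale A.
Smallest convergent = 0.40. Discriminant |r|: 0.22, 0.66; count ≥ 0.40 → 1.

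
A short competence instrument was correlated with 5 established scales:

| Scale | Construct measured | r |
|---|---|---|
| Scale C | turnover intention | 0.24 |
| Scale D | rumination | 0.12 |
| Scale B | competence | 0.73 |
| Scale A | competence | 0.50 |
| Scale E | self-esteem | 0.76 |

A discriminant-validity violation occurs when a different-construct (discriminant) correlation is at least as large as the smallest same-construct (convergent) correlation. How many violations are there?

1

Convergent (same construct = competence): Scale B, Scale A.
Smallest convergent = 0.50. Discriminant values: 0.24, 0.12, 0.76; count ≥ 0.50 → 1.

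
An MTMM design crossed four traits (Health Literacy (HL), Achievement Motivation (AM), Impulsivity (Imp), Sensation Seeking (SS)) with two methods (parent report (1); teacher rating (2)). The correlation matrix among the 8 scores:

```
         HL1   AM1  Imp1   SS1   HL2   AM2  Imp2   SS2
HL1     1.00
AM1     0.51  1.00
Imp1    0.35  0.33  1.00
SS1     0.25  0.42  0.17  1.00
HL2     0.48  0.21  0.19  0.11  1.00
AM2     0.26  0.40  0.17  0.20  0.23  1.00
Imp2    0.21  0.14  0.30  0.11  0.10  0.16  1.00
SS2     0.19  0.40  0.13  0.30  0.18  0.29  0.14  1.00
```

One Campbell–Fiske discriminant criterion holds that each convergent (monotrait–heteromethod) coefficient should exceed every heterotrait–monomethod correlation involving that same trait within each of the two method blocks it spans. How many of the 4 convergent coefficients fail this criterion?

4

Convergent coefficients and their comparison sets:
HL (methods 1·2): 0.48 vs {0.51, 0.23, 0.35, 0.10, 0.25, 0.18} → fail.
AM (methods 1·2): 0.40 vs {0.51, 0.23, 0.33, 0.16, 0.42, 0.29} → fail.
Imp (methods 1·2): 0.30 vs {0.35, 0.10, 0.33, 0.16, 0.17, 0.14} → fail.
SS (methods 1·2): 0.30 vs {0.25, 0.18, 0.42, 0.29, 0.17, 0.14} → fail.
4 of 4 fail.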